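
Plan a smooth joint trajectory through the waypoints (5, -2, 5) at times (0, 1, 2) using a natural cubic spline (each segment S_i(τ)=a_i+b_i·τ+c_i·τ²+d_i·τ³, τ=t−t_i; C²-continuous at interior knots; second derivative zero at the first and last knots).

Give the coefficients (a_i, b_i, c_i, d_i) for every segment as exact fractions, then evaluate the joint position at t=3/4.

Δ: Δ0=-7, Δ1=7
row 1: diag=4, rhs=84; c'=1/4, d'=21
back: M1=21
M: M0=0, M1=21, M2=0
seg 0: a=5, c=M0/2=0, d=(M1−M0)/(6·1)=7/2, b=Δ0−h0·(2M0+M1)/6=-21/2
seg 1: a=-2, c=M1/2=21/2, d=(M2−M1)/(6·1)=-7/2, b=Δ1−h1·(2M1+M2)/6=0
t_q=3/4 → seg 0, τ=3/4; S=5+-21/2·τ+0·τ²+7/2·τ³=-179/128

  seg 0: a=5 b=-21/2 c=0 d=7/2
  seg 1: a=-2 b=0 c=21/2 d=-7/2
S(3/4) = -179/128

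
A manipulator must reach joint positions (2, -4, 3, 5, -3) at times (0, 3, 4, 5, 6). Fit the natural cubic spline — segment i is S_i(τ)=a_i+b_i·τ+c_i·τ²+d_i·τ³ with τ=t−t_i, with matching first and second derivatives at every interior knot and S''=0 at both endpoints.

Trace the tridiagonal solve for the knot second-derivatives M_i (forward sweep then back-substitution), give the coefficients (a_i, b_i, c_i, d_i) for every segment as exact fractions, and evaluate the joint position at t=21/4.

Δ: Δ0=-2, Δ1=7, Δ2=2, Δ3=-8
row 1: diag=8, rhs=54; c'=1/8, d'=27/4
row 2: denom=4−1·1/8=31/8; d'=(-30−1·27/4)/(31/8)=-294/31
row 3: denom=4−1·8/31=116/31; d'=(-60−1·-294/31)/(116/31)=-27/2
back: M3=-27/2
back: M2=-294/31−8/31·-27/2=-6
back: M1=27/4−1/8·-6=15/2
M: M0=0, M1=15/2, M2=-6, M3=-27/2, M4=0
seg 0: a=2, c=M0/2=0, d=(M1−M0)/(6·3)=5/12, b=Δ0−h0·(2M0+M1)/6=-23/4
seg 1: a=-4, c=M1/2=15/4, d=(M2−M1)/(6·1)=-9/4, b=Δ1−h1·(2M1+M2)/6=11/2
seg 2: a=3, c=M2/2=-3, d=(M3−M2)/(6·1)=-5/4, b=Δ2−h2·(2M2+M3)/6=25/4
seg 3: a=5, c=M3/2=-27/4, d=(M4−M3)/(6·1)=9/4, b=Δ3−h3·(2M3+M4)/6=-7/2
t_q=21/4 → seg 3, τ=1/4; S=5+-7/2·τ+-27/4·τ²+9/4·τ³=957/256

  seg 0: a=2 b=-23/4 c=0 d=5/12
  seg 1: a=-4 b=11/2 c=15/4 d=-9/4
  seg 2: a=3 b=25/4 c=-3 d=-5/4
  seg 3: a=5 b=-7/2 c=-27/4 d=9/4
S(21/4) = 957/256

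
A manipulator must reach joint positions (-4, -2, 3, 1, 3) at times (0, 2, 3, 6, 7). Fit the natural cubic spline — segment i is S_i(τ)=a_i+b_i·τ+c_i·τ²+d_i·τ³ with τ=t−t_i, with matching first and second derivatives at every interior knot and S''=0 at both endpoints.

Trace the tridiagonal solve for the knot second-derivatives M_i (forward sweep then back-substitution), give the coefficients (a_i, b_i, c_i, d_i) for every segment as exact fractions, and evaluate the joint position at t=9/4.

  seg 0: a=-4 b=-337/483 c=0 d=205/483
  seg 1: a=-2 b=2123/483 c=410/161 d=-134/69
  seg 2: a=3 b=1769/483 c=-528/161 d=887/1449
  seg 3: a=1 b=248/483 c=359/161 d=-359/483
S(9/4) = -173/224

Δ: Δ0=1, Δ1=5, Δ2=-2/3, Δ3=2
row 1: diag=6, rhs=24; c'=1/6, d'=4
row 2: denom=8−1·1/6=47/6; d'=(-34−1·4)/(47/6)=-228/47
row 3: denom=8−3·18/47=322/47; d'=(16−3·-228/47)/(322/47)=718/161
back: M3=718/161
back: M2=-228/47−18/47·718/161=-1056/161
back: M1=4−1/6·-1056/161=820/161
M: M0=0, M1=820/161, M2=-1056/161, M3=718/161, M4=0
seg 0: a=-4, c=M0/2=0, d=(M1−M0)/(6·2)=205/483, b=Δ0−h0·(2M0+M1)/6=-337/483
seg 1: a=-2, c=M1/2=410/161, d=(M2−M1)/(6·1)=-134/69, b=Δ1−h1·(2M1+M2)/6=2123/483
seg 2: a=3, c=M2/2=-528/161, d=(M3−M2)/(6·3)=887/1449, b=Δ2−h2·(2M2+M3)/6=1769/483
seg 3: a=1, c=M3/2=359/161, d=(M4−M3)/(6·1)=-359/483, b=Δ3−h3·(2M3+M4)/6=248/483
t_q=9/4 → seg 1, τ=1/4; S=-2+2123/483·τ+410/161·τ²+-134/69·τ³=-173/224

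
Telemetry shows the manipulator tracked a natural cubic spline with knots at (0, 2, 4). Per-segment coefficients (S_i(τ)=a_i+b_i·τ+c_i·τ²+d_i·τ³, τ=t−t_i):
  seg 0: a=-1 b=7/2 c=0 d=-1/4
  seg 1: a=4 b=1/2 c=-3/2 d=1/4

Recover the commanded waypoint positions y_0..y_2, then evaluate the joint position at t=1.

y_0=-1 y_1=4 y_2=1
S(1) = 9/4

y_0 = S_0(0) = a_0 = -1
y_1 = S_1(0) = a_1 = 4
y_2 = S_1(2) = 1
t_q=1 is in segment 0 (τ=1); S_0(τ)=9/4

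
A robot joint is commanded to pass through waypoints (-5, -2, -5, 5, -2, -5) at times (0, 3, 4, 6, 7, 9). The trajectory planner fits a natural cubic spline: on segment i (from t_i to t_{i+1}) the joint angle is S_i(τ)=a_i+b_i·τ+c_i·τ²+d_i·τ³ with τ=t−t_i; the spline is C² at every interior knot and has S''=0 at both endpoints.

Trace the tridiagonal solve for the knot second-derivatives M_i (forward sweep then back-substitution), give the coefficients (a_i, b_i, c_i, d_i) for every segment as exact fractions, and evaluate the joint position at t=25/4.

  seg 0: a=-5 b=4990/1453 c=0 d=-393/1453
  seg 1: a=-2 b=-5621/1453 c=-3537/1453 d=4799/1453
  seg 2: a=-5 b=1702/1453 c=10860/1453 d=-16157/5812
  seg 3: a=5 b=-3329/1453 c=-26751/2906 d=13067/2906
  seg 4: a=-2 b=-20959/2906 c=6225/1453 d=-2075/2906
S(25/4) = 729455/185984

Δ: Δ0=1, Δ1=-3, Δ2=5, Δ3=-7, Δ4=-3/2
row 1: diag=8, rhs=-24; c'=1/8, d'=-3
row 2: denom=6−1·1/8=47/8; d'=(48−1·-3)/(47/8)=408/47
row 3: denom=6−2·16/47=250/47; d'=(-72−2·408/47)/(250/47)=-84/5
row 4: denom=6−1·47/250=1453/250; d'=(33−1·-84/5)/(1453/250)=12450/1453
back: M4=12450/1453
back: M3=-84/5−47/250·12450/1453=-26751/1453
back: M2=408/47−16/47·-26751/1453=21720/1453
back: M1=-3−1/8·21720/1453=-7074/1453
M: M0=0, M1=-7074/1453, M2=21720/1453, M3=-26751/1453, M4=12450/1453, M5=0
seg 0: a=-5, c=M0/2=0, d=(M1−M0)/(6·3)=-393/1453, b=Δ0−h0·(2M0+M1)/6=4990/1453
seg 1: a=-2, c=M1/2=-3537/1453, d=(M2−M1)/(6·1)=4799/1453, b=Δ1−h1·(2M1+M2)/6=-5621/1453
seg 2: a=-5, c=M2/2=10860/1453, d=(M3−M2)/(6·2)=-16157/5812, b=Δ2−h2·(2M2+M3)/6=1702/1453
seg 3: a=5, c=M3/2=-26751/2906, d=(M4−M3)/(6·1)=13067/2906, b=Δ3−h3·(2M3+M4)/6=-3329/1453
seg 4: a=-2, c=M4/2=6225/1453, d=(M5−M4)/(6·2)=-2075/2906, b=Δ4−h4·(2M4+M5)/6=-20959/2906
t_q=25/4 → seg 3, τ=1/4; S=5+-3329/1453·τ+-26751/2906·τ²+13067/2906·τ³=729455/185984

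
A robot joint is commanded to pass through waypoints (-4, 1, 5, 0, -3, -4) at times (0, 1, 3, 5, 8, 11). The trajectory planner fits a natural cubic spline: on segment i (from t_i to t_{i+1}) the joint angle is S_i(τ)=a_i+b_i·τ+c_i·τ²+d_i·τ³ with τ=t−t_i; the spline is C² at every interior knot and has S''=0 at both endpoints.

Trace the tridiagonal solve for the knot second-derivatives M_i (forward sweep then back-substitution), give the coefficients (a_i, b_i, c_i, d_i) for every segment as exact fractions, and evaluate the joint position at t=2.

  seg 0: a=-4 b=24437/4596 c=0 d=-1457/4596
  seg 1: a=1 b=10033/2298 c=-1457/1532 d=-533/4596
  seg 2: a=5 b=-1907/2298 c=-2523/1532 d=3731/9192
  seg 3: a=0 b=-2926/1149 c=302/383 d=-941/10341
  seg 4: a=-3 b=-313/1149 c=-35/1149 d=35/10341
S(2) = 3293/766

Δ: Δ0=5, Δ1=2, Δ2=-5/2, Δ3=-1, Δ4=-1/3
row 1: diag=6, rhs=-18; c'=1/3, d'=-3
row 2: denom=8−2·1/3=22/3; d'=(-27−2·-3)/(22/3)=-63/22
row 3: denom=10−2·3/11=104/11; d'=(9−2·-63/22)/(104/11)=81/52
row 4: denom=12−3·33/104=1149/104; d'=(4−3·81/52)/(1149/104)=-70/1149
back: M4=-70/1149
back: M3=81/52−33/104·-70/1149=604/383
back: M2=-63/22−3/11·604/383=-2523/766
back: M1=-3−1/3·-2523/766=-1457/766
M: M0=0, M1=-1457/766, M2=-2523/766, M3=604/383, M4=-70/1149, M5=0
seg 0: a=-4, c=M0/2=0, d=(M1−M0)/(6·1)=-1457/4596, b=Δ0−h0·(2M0+M1)/6=24437/4596
seg 1: a=1, c=M1/2=-1457/1532, d=(M2−M1)/(6·2)=-533/4596, b=Δ1−h1·(2M1+M2)/6=10033/2298
seg 2: a=5, c=M2/2=-2523/1532, d=(M3−M2)/(6·2)=3731/9192, b=Δ2−h2·(2M2+M3)/6=-1907/2298
seg 3: a=0, c=M3/2=302/383, d=(M4−M3)/(6·3)=-941/10341, b=Δ3−h3·(2M3+M4)/6=-2926/1149
seg 4: a=-3, c=M4/2=-35/1149, d=(M5−M4)/(6·3)=35/10341, b=Δ4−h4·(2M4+M5)/6=-313/1149
t_q=2 → seg 1, τ=1; S=1+10033/2298·τ+-1457/1532·τ²+-533/4596·τ³=3293/766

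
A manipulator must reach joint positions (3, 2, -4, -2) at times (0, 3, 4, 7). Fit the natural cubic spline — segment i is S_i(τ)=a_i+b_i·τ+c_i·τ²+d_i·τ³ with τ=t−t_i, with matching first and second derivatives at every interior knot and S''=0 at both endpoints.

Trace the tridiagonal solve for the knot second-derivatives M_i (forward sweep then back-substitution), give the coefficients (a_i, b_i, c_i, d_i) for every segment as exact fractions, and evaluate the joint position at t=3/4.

  seg 0: a=3 b=15/7 c=0 d=-52/189
  seg 1: a=2 b=-37/7 c=-52/21 d=37/21
  seg 2: a=-4 b=-104/21 c=59/21 d=-59/189
S(3/4) = 503/112

Δ: Δ0=-1/3, Δ1=-6, Δ2=2/3
row 1: diag=8, rhs=-34; c'=1/8, d'=-17/4
row 2: denom=8−1·1/8=63/8; d'=(40−1·-17/4)/(63/8)=118/21
back: M2=118/21
back: M1=-17/4−1/8·118/21=-104/21
M: M0=0, M1=-104/21, M2=118/21, M3=0
seg 0: a=3, c=M0/2=0, d=(M1−M0)/(6·3)=-52/189, b=Δ0−h0·(2M0+M1)/6=15/7
seg 1: a=2, c=M1/2=-52/21, d=(M2−M1)/(6·1)=37/21, b=Δ1−h1·(2M1+M2)/6=-37/7
seg 2: a=-4, c=M2/2=59/21, d=(M3−M2)/(6·3)=-59/189, b=Δ2−h2·(2M2+M3)/6=-104/21
t_q=3/4 → seg 0, τ=3/4; S=3+15/7·τ+0·τ²+-52/189·τ³=503/112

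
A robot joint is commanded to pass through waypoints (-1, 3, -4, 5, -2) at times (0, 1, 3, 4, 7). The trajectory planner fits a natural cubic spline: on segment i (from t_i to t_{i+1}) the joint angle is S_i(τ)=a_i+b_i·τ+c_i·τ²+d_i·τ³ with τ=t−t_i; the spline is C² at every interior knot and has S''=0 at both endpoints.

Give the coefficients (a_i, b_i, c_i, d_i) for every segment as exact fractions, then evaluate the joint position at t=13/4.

  seg 0: a=-1 b=9451/1500 c=0 d=-3451/1500
  seg 1: a=3 b=-451/750 c=-3451/500 d=8179/3000
  seg 2: a=-4 b=338/75 c=1182/125 d=-1861/375
  seg 3: a=5 b=3199/375 c=-679/125 d=679/1125
S(13/4) = -18879/8000

Δ: Δ0=4, Δ1=-7/2, Δ2=9, Δ3=-7/3
row 1: diag=6, rhs=-45; c'=1/3, d'=-15/2
row 2: denom=6−2·1/3=16/3; d'=(75−2·-15/2)/(16/3)=135/8
row 3: denom=8−1·3/16=125/16; d'=(-68−1·135/8)/(125/16)=-1358/125
back: M3=-1358/125
back: M2=135/8−3/16·-1358/125=2364/125
back: M1=-15/2−1/3·2364/125=-3451/250
M: M0=0, M1=-3451/250, M2=2364/125, M3=-1358/125, M4=0
seg 0: a=-1, c=M0/2=0, d=(M1−M0)/(6·1)=-3451/1500, b=Δ0−h0·(2M0+M1)/6=9451/1500
seg 1: a=3, c=M1/2=-3451/500, d=(M2−M1)/(6·2)=8179/3000, b=Δ1−h1·(2M1+M2)/6=-451/750
seg 2: a=-4, c=M2/2=1182/125, d=(M3−M2)/(6·1)=-1861/375, b=Δ2−h2·(2M2+M3)/6=338/75
seg 3: a=5, c=M3/2=-679/125, d=(M4−M3)/(6·3)=679/1125, b=Δ3−h3·(2M3+M4)/6=3199/375
t_q=13/4 → seg 2, τ=1/4; S=-4+338/75·τ+1182/125·τ²+-1861/375·τ³=-18879/8000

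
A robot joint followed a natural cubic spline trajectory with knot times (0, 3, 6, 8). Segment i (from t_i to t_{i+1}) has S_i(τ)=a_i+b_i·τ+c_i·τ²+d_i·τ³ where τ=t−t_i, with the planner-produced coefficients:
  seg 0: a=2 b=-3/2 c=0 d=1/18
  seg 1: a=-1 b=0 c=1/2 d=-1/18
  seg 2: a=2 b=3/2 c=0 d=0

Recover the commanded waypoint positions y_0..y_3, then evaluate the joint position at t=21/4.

y_0=2 y_1=-1 y_2=2 y_3=5
S(21/4) = 115/128

y_0 = S_0(0) = a_0 = 2
y_1 = S_1(0) = a_1 = -1
y_2 = S_2(0) = a_2 = 2
y_3 = S_2(2) = 5
t_q=21/4 is in segment 1 (τ=9/4); S_1(τ)=115/128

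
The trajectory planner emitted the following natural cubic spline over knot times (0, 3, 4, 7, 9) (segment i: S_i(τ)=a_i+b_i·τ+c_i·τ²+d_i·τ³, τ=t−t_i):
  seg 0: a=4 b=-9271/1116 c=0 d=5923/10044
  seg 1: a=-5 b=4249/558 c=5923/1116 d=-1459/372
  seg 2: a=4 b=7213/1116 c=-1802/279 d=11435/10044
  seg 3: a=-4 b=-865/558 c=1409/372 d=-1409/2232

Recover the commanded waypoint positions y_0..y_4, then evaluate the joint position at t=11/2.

y_0 = S_0(0) = a_0 = 4
y_1 = S_1(0) = a_1 = -5
y_2 = S_2(0) = a_2 = 4
y_3 = S_3(0) = a_3 = -4
y_4 = S_3(2) = 3
t_q=11/2 is in segment 2 (τ=3/2); S_2(τ)=2981/992

y_0=4 y_1=-5 y_2=4 y_3=-4 y_4=3
S(11/2) = 2981/992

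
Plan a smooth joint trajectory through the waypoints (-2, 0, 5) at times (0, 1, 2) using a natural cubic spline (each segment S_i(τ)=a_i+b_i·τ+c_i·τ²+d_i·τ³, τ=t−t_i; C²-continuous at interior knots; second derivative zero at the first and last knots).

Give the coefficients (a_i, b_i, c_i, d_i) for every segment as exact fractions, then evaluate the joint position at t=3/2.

Δ: Δ0=2, Δ1=5
row 1: diag=4, rhs=18; c'=1/4, d'=9/2
back: M1=9/2
M: M0=0, M1=9/2, M2=0
seg 0: a=-2, c=M0/2=0, d=(M1−M0)/(6·1)=3/4, b=Δ0−h0·(2M0+M1)/6=5/4
seg 1: a=0, c=M1/2=9/4, d=(M2−M1)/(6·1)=-3/4, b=Δ1−h1·(2M1+M2)/6=7/2
t_q=3/2 → seg 1, τ=1/2; S=0+7/2·τ+9/4·τ²+-3/4·τ³=71/32

  seg 0: a=-2 b=5/4 c=0 d=3/4
  seg 1: a=0 b=7/2 c=9/4 d=-3/4
S(3/2) = 71/32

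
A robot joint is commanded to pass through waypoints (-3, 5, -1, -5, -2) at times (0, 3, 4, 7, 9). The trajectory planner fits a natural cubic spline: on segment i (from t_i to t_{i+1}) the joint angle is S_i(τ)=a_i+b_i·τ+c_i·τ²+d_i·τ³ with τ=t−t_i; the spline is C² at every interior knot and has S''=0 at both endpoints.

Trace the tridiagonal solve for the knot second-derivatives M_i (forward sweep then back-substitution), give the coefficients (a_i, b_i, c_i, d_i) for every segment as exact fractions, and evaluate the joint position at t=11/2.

  seg 0: a=-3 b=2299/372 c=0 d=-1307/3348
  seg 1: a=5 b=-811/186 c=-1307/372 d=697/372
  seg 2: a=-1 b=-715/124 c=196/93 d=-703/3348
  seg 3: a=-5 b=75/62 c=27/124 d=-9/248
S(11/2) = -5571/992

Δ: Δ0=8/3, Δ1=-6, Δ2=-4/3, Δ3=3/2
row 1: diag=8, rhs=-52; c'=1/8, d'=-13/2
row 2: denom=8−1·1/8=63/8; d'=(28−1·-13/2)/(63/8)=92/21
row 3: denom=10−3·8/21=62/7; d'=(17−3·92/21)/(62/7)=27/62
back: M3=27/62
back: M2=92/21−8/21·27/62=392/93
back: M1=-13/2−1/8·392/93=-1307/186
M: M0=0, M1=-1307/186, M2=392/93, M3=27/62, M4=0
seg 0: a=-3, c=M0/2=0, d=(M1−M0)/(6·3)=-1307/3348, b=Δ0−h0·(2M0+M1)/6=2299/372
seg 1: a=5, c=M1/2=-1307/372, d=(M2−M1)/(6·1)=697/372, b=Δ1−h1·(2M1+M2)/6=-811/186
seg 2: a=-1, c=M2/2=196/93, d=(M3−M2)/(6·3)=-703/3348, b=Δ2−h2·(2M2+M3)/6=-715/124
seg 3: a=-5, c=M3/2=27/124, d=(M4−M3)/(6·2)=-9/248, b=Δ3−h3·(2M3+M4)/6=75/62
t_q=11/2 → seg 2, τ=3/2; S=-1+-715/124·τ+196/93·τ²+-703/3348·τ³=-5571/992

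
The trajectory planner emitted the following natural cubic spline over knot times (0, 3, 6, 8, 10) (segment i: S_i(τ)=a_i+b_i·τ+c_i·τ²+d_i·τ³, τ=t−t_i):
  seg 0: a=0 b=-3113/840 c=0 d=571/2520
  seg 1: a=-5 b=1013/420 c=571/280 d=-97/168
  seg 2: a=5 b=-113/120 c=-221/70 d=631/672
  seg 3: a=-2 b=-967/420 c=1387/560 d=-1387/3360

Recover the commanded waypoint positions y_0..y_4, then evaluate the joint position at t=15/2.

y_0=0 y_1=-5 y_2=5 y_3=-2 y_4=0
S(15/2) = -3109/8960

y_0 = S_0(0) = a_0 = 0
y_1 = S_1(0) = a_1 = -5
y_2 = S_2(0) = a_2 = 5
y_3 = S_3(0) = a_3 = -2
y_4 = S_3(2) = 0
t_q=15/2 is in segment 2 (τ=3/2); S_2(τ)=-3109/8960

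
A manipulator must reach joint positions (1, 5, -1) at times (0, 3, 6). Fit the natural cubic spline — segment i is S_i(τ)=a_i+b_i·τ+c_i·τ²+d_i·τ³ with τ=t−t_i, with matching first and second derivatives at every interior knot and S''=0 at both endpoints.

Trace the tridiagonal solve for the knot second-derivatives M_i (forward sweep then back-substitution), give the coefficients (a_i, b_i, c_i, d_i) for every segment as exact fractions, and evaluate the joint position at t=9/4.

  seg 0: a=1 b=13/6 c=0 d=-5/54
  seg 1: a=5 b=-1/3 c=-5/6 d=5/54
S(9/4) = 617/128

Δ: Δ0=4/3, Δ1=-2
row 1: diag=12, rhs=-20; c'=1/4, d'=-5/3
back: M1=-5/3
M: M0=0, M1=-5/3, M2=0
seg 0: a=1, c=M0/2=0, d=(M1−M0)/(6·3)=-5/54, b=Δ0−h0·(2M0+M1)/6=13/6
seg 1: a=5, c=M1/2=-5/6, d=(M2−M1)/(6·3)=5/54, b=Δ1−h1·(2M1+M2)/6=-1/3
t_q=9/4 → seg 0, τ=9/4; S=1+13/6·τ+0·τ²+-5/54·τ³=617/128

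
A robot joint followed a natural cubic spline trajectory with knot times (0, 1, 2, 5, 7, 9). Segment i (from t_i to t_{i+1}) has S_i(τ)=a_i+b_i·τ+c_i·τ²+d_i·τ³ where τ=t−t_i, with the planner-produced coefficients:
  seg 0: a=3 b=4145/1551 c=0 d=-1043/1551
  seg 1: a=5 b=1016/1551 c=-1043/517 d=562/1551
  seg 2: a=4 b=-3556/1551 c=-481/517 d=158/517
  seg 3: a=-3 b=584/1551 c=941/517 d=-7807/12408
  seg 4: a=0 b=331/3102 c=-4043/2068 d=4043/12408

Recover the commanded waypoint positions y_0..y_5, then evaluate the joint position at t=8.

y_0 = S_0(0) = a_0 = 3
y_1 = S_1(0) = a_1 = 5
y_2 = S_2(0) = a_2 = 4
y_3 = S_3(0) = a_3 = -3
y_4 = S_4(0) = a_4 = 0
y_5 = S_4(2) = -5
t_q=8 is in segment 4 (τ=1); S_4(τ)=-6297/4136

y_0=3 y_1=5 y_2=4 y_3=-3 y_4=0 y_5=-5
S(8) = -6297/4136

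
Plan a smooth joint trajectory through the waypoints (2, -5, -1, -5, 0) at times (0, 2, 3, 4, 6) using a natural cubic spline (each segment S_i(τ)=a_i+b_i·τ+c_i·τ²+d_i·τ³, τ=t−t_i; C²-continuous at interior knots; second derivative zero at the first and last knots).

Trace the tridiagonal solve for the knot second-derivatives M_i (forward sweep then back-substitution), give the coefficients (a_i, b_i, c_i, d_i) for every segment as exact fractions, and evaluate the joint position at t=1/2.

Δ: Δ0=-7/2, Δ1=4, Δ2=-4, Δ3=5/2
row 1: diag=6, rhs=45; c'=1/6, d'=15/2
row 2: denom=4−1·1/6=23/6; d'=(-48−1·15/2)/(23/6)=-333/23
row 3: denom=6−1·6/23=132/23; d'=(39−1·-333/23)/(132/23)=205/22
back: M3=205/22
back: M2=-333/23−6/23·205/22=-186/11
back: M1=15/2−1/6·-186/11=227/22
M: M0=0, M1=227/22, M2=-186/11, M3=205/22, M4=0
seg 0: a=2, c=M0/2=0, d=(M1−M0)/(6·2)=227/264, b=Δ0−h0·(2M0+M1)/6=-229/33
seg 1: a=-5, c=M1/2=227/44, d=(M2−M1)/(6·1)=-599/132, b=Δ1−h1·(2M1+M2)/6=223/66
seg 2: a=-1, c=M2/2=-93/11, d=(M3−M2)/(6·1)=577/132, b=Δ2−h2·(2M2+M3)/6=1/12
seg 3: a=-5, c=M3/2=205/44, d=(M4−M3)/(6·2)=-205/264, b=Δ3−h3·(2M3+M4)/6=-245/66
t_q=1/2 → seg 0, τ=1/2; S=2+-229/33·τ+0·τ²+227/264·τ³=-959/704

  seg 0: a=2 b=-229/33 c=0 d=227/264
  seg 1: a=-5 b=223/66 c=227/44 d=-599/132
  seg 2: a=-1 b=1/12 c=-93/11 d=577/132
  seg 3: a=-5 b=-245/66 c=205/44 d=-205/264
S(1/2) = -959/704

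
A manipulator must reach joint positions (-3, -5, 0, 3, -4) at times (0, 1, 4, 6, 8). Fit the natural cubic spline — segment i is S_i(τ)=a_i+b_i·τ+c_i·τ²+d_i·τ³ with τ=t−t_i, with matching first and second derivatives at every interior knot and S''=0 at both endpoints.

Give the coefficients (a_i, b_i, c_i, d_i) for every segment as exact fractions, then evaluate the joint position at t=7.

  seg 0: a=-3 b=-1987/804 c=0 d=379/804
  seg 1: a=-5 b=-425/402 c=379/268 d=-407/2412
  seg 2: a=0 b=2309/804 c=-7/67 d=-935/3216
  seg 3: a=3 b=-208/201 c=-991/536 d=991/3216
S(7) = 455/1072

Δ: Δ0=-2, Δ1=5/3, Δ2=3/2, Δ3=-7/2
row 1: diag=8, rhs=22; c'=3/8, d'=11/4
row 2: denom=10−3·3/8=71/8; d'=(-1−3·11/4)/(71/8)=-74/71
row 3: denom=8−2·16/71=536/71; d'=(-30−2·-74/71)/(536/71)=-991/268
back: M3=-991/268
back: M2=-74/71−16/71·-991/268=-14/67
back: M1=11/4−3/8·-14/67=379/134
M: M0=0, M1=379/134, M2=-14/67, M3=-991/268, M4=0
seg 0: a=-3, c=M0/2=0, d=(M1−M0)/(6·1)=379/804, b=Δ0−h0·(2M0+M1)/6=-1987/804
seg 1: a=-5, c=M1/2=379/268, d=(M2−M1)/(6·3)=-407/2412, b=Δ1−h1·(2M1+M2)/6=-425/402
seg 2: a=0, c=M2/2=-7/67, d=(M3−M2)/(6·2)=-935/3216, b=Δ2−h2·(2M2+M3)/6=2309/804
seg 3: a=3, c=M3/2=-991/536, d=(M4−M3)/(6·2)=991/3216, b=Δ3−h3·(2M3+M4)/6=-208/201
t_q=7 → seg 3, τ=1; S=3+-208/201·τ+-991/536·τ²+991/3216·τ³=455/1072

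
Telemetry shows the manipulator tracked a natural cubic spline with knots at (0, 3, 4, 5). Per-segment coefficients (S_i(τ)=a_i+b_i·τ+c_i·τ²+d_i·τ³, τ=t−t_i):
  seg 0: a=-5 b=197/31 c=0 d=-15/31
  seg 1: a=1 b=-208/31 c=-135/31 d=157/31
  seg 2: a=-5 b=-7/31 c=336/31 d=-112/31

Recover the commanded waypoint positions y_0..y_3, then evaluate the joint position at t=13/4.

y_0 = S_0(0) = a_0 = -5
y_1 = S_1(0) = a_1 = 1
y_2 = S_2(0) = a_2 = -5
y_3 = S_2(1) = 2
t_q=13/4 is in segment 1 (τ=1/4); S_1(τ)=-1727/1984

y_0=-5 y_1=1 y_2=-5 y_3=2
S(13/4) = -1727/1984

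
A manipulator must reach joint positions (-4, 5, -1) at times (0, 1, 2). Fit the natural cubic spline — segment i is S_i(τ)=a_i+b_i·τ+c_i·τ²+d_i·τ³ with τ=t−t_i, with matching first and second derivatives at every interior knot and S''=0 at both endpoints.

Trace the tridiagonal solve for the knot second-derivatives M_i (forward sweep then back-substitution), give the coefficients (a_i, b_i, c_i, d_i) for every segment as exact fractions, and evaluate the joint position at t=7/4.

  seg 0: a=-4 b=51/4 c=0 d=-15/4
  seg 1: a=5 b=3/2 c=-45/4 d=15/4
S(7/4) = 353/256

Δ: Δ0=9, Δ1=-6
row 1: diag=4, rhs=-90; c'=1/4, d'=-45/2
back: M1=-45/2
M: M0=0, M1=-45/2, M2=0
seg 0: a=-4, c=M0/2=0, d=(M1−M0)/(6·1)=-15/4, b=Δ0−h0·(2M0+M1)/6=51/4
seg 1: a=5, c=M1/2=-45/4, d=(M2−M1)/(6·1)=15/4, b=Δ1−h1·(2M1+M2)/6=3/2
t_q=7/4 → seg 1, τ=3/4; S=5+3/2·τ+-45/4·τ²+15/4·τ³=353/256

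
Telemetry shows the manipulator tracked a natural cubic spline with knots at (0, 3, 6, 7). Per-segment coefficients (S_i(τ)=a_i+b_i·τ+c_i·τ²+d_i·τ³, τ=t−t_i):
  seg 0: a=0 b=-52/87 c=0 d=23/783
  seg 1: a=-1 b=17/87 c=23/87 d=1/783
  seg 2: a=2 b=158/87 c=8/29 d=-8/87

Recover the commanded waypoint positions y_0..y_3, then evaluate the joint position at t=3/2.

y_0 = S_0(0) = a_0 = 0
y_1 = S_1(0) = a_1 = -1
y_2 = S_2(0) = a_2 = 2
y_3 = S_2(1) = 4
t_q=3/2 is in segment 0 (τ=3/2); S_0(τ)=-185/232

y_0=0 y_1=-1 y_2=2 y_3=4
S(3/2) = -185/232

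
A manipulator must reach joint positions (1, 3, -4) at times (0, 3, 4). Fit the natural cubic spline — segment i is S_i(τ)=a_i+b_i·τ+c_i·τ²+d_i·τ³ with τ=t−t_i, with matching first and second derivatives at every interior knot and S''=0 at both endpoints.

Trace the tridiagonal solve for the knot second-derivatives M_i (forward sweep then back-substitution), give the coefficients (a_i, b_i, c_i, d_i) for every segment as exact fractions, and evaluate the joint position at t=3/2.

  seg 0: a=1 b=85/24 c=0 d=-23/72
  seg 1: a=3 b=-61/12 c=-23/8 d=23/24
S(3/2) = 335/64

Δ: Δ0=2/3, Δ1=-7
row 1: diag=8, rhs=-46; c'=1/8, d'=-23/4
back: M1=-23/4
M: M0=0, M1=-23/4, M2=0
seg 0: a=1, c=M0/2=0, d=(M1−M0)/(6·3)=-23/72, b=Δ0−h0·(2M0+M1)/6=85/24
seg 1: a=3, c=M1/2=-23/8, d=(M2−M1)/(6·1)=23/24, b=Δ1−h1·(2M1+M2)/6=-61/12
t_q=3/2 → seg 0, τ=3/2; S=1+85/24·τ+0·τ²+-23/72·τ³=335/64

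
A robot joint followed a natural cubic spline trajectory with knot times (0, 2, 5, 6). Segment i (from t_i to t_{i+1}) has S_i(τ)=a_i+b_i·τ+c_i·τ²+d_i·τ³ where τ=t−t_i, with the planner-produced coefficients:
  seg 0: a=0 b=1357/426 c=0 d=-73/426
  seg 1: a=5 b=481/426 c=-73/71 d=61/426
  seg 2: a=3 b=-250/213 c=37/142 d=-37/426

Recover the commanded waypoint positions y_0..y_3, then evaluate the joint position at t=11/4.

y_0=0 y_1=5 y_2=3 y_3=2
S(11/4) = 48429/9088

y_0 = S_0(0) = a_0 = 0
y_1 = S_1(0) = a_1 = 5
y_2 = S_2(0) = a_2 = 3
y_3 = S_2(1) = 2
t_q=11/4 is in segment 1 (τ=3/4); S_1(τ)=48429/9088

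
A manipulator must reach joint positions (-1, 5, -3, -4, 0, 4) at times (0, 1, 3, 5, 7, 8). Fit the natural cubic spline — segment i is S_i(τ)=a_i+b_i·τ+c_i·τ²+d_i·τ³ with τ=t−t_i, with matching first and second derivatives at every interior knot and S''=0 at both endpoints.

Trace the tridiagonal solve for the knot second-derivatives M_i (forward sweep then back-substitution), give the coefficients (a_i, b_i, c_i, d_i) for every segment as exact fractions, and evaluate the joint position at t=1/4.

  seg 0: a=-1 b=1787/224 c=0 d=-443/224
  seg 1: a=5 b=229/112 c=-1329/224 d=163/112
  seg 2: a=-3 b=-473/112 c=627/224 d=-15/32
  seg 3: a=-4 b=151/112 c=-3/224 d=19/112
  seg 4: a=0 b=373/112 c=225/224 d=-75/224
S(1/4) = 13813/14336

Δ: Δ0=6, Δ1=-4, Δ2=-1/2, Δ3=2, Δ4=4
row 1: diag=6, rhs=-60; c'=1/3, d'=-10
row 2: denom=8−2·1/3=22/3; d'=(21−2·-10)/(22/3)=123/22
row 3: denom=8−2·3/11=82/11; d'=(15−2·123/22)/(82/11)=21/41
row 4: denom=6−2·11/41=224/41; d'=(12−2·21/41)/(224/41)=225/112
back: M4=225/112
back: M3=21/41−11/41·225/112=-3/112
back: M2=123/22−3/11·-3/112=627/112
back: M1=-10−1/3·627/112=-1329/112
M: M0=0, M1=-1329/112, M2=627/112, M3=-3/112, M4=225/112, M5=0
seg 0: a=-1, c=M0/2=0, d=(M1−M0)/(6·1)=-443/224, b=Δ0−h0·(2M0+M1)/6=1787/224
seg 1: a=5, c=M1/2=-1329/224, d=(M2−M1)/(6·2)=163/112, b=Δ1−h1·(2M1+M2)/6=229/112
seg 2: a=-3, c=M2/2=627/224, d=(M3−M2)/(6·2)=-15/32, b=Δ2−h2·(2M2+M3)/6=-473/112
seg 3: a=-4, c=M3/2=-3/224, d=(M4−M3)/(6·2)=19/112, b=Δ3−h3·(2M3+M4)/6=151/112
seg 4: a=0, c=M4/2=225/224, d=(M5−M4)/(6·1)=-75/224, b=Δ4−h4·(2M4+M5)/6=373/112
t_q=1/4 → seg 0, τ=1/4; S=-1+1787/224·τ+0·τ²+-443/224·τ³=13813/14336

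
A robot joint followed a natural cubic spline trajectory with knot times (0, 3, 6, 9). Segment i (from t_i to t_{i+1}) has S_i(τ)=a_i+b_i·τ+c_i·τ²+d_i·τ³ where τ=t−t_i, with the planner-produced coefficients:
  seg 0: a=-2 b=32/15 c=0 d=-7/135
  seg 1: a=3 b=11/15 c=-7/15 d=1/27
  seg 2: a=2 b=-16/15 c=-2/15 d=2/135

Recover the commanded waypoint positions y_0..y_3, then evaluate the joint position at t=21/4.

y_0=-2 y_1=3 y_2=2 y_3=-2
S(21/4) = 867/320

y_0 = S_0(0) = a_0 = -2
y_1 = S_1(0) = a_1 = 3
y_2 = S_2(0) = a_2 = 2
y_3 = S_2(3) = -2
t_q=21/4 is in segment 1 (τ=9/4); S_1(τ)=867/320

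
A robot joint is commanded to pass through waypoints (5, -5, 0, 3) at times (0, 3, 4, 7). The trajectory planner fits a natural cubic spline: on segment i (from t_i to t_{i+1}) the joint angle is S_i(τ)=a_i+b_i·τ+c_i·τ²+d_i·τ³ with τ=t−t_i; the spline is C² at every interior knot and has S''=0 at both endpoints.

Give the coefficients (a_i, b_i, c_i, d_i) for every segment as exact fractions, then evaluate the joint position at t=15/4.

  seg 0: a=5 b=-422/63 c=0 d=212/567
  seg 1: a=-5 b=214/63 c=212/63 d=-37/21
  seg 2: a=0 b=305/63 c=-121/63 d=121/567
S(15/4) = -1751/1344

Δ: Δ0=-10/3, Δ1=5, Δ2=1
row 1: diag=8, rhs=50; c'=1/8, d'=25/4
row 2: denom=8−1·1/8=63/8; d'=(-24−1·25/4)/(63/8)=-242/63
back: M2=-242/63
back: M1=25/4−1/8·-242/63=424/63
M: M0=0, M1=424/63, M2=-242/63, M3=0
seg 0: a=5, c=M0/2=0, d=(M1−M0)/(6·3)=212/567, b=Δ0−h0·(2M0+M1)/6=-422/63
seg 1: a=-5, c=M1/2=212/63, d=(M2−M1)/(6·1)=-37/21, b=Δ1−h1·(2M1+M2)/6=214/63
seg 2: a=0, c=M2/2=-121/63, d=(M3−M2)/(6·3)=121/567, b=Δ2−h2·(2M2+M3)/6=305/63
t_q=15/4 → seg 1, τ=3/4; S=-5+214/63·τ+212/63·τ²+-37/21·τ³=-1751/1344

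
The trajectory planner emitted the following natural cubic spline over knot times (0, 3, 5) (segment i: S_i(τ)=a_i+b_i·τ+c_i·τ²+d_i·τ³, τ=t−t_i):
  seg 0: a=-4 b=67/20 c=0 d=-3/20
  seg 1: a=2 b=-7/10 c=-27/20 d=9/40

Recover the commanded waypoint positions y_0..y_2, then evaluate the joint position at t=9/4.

y_0 = S_0(0) = a_0 = -4
y_1 = S_1(0) = a_1 = 2
y_2 = S_1(2) = -3
t_q=9/4 is in segment 0 (τ=9/4); S_0(τ)=2341/1280

y_0=-4 y_1=2 y_2=-3
S(9/4) = 2341/1280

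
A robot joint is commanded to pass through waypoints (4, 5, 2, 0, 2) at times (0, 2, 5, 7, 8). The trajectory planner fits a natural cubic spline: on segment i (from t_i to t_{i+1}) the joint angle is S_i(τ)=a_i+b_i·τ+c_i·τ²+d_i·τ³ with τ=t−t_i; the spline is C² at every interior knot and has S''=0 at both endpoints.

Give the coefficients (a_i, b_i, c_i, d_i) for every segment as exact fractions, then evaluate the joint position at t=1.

  seg 0: a=4 b=35/46 c=0 d=-3/46
  seg 1: a=5 b=-1/46 c=-9/23 d=1/46
  seg 2: a=2 b=-41/23 c=-9/46 d=27/92
  seg 3: a=0 b=22/23 c=36/23 d=-12/23
S(1) = 108/23

Δ: Δ0=1/2, Δ1=-1, Δ2=-1, Δ3=2
row 1: diag=10, rhs=-9; c'=3/10, d'=-9/10
row 2: denom=10−3·3/10=91/10; d'=(0−3·-9/10)/(91/10)=27/91
row 3: denom=6−2·20/91=506/91; d'=(18−2·27/91)/(506/91)=72/23
back: M3=72/23
back: M2=27/91−20/91·72/23=-9/23
back: M1=-9/10−3/10·-9/23=-18/23
M: M0=0, M1=-18/23, M2=-9/23, M3=72/23, M4=0
seg 0: a=4, c=M0/2=0, d=(M1−M0)/(6·2)=-3/46, b=Δ0−h0·(2M0+M1)/6=35/46
seg 1: a=5, c=M1/2=-9/23, d=(M2−M1)/(6·3)=1/46, b=Δ1−h1·(2M1+M2)/6=-1/46
seg 2: a=2, c=M2/2=-9/46, d=(M3−M2)/(6·2)=27/92, b=Δ2−h2·(2M2+M3)/6=-41/23
seg 3: a=0, c=M3/2=36/23, d=(M4−M3)/(6·1)=-12/23, b=Δ3−h3·(2M3+M4)/6=22/23
t_q=1 → seg 0, τ=1; S=4+35/46·τ+0·τ²+-3/46·τ³=108/23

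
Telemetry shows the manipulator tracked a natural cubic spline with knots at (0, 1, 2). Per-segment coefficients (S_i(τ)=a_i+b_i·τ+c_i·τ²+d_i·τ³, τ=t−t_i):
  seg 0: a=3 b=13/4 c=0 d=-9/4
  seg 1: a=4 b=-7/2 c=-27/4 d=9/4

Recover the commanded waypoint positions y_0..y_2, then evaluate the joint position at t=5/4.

y_0 = S_0(0) = a_0 = 3
y_1 = S_1(0) = a_1 = 4
y_2 = S_1(1) = -4
t_q=5/4 is in segment 1 (τ=1/4); S_1(τ)=701/256

y_0=3 y_1=4 y_2=-4
S(5/4) = 701/256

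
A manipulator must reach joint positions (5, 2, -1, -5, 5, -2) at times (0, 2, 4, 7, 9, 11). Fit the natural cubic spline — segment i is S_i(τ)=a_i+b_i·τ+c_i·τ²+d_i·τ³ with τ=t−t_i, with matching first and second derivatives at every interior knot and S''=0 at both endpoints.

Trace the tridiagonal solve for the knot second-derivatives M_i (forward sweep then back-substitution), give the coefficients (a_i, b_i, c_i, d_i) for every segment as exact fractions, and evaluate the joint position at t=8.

Δ: Δ0=-3/2, Δ1=-3/2, Δ2=-4/3, Δ3=5, Δ4=-7/2
row 1: diag=8, rhs=0; c'=1/4, d'=0
row 2: denom=10−2·1/4=19/2; d'=(1−2·0)/(19/2)=2/19
row 3: denom=10−3·6/19=172/19; d'=(38−3·2/19)/(172/19)=179/43
row 4: denom=8−2·19/86=325/43; d'=(-51−2·179/43)/(325/43)=-2551/325
back: M4=-2551/325
back: M3=179/43−19/86·-2551/325=3833/650
back: M2=2/19−6/19·3833/650=-571/325
back: M1=0−1/4·-571/325=571/1300
M: M0=0, M1=571/1300, M2=-571/325, M3=3833/650, M4=-2551/325, M5=0
seg 0: a=5, c=M0/2=0, d=(M1−M0)/(6·2)=571/15600, b=Δ0−h0·(2M0+M1)/6=-6421/3900
seg 1: a=2, c=M1/2=571/2600, d=(M2−M1)/(6·2)=-571/3120, b=Δ1−h1·(2M1+M2)/6=-1177/975
seg 2: a=-1, c=M2/2=-571/650, d=(M3−M2)/(6·3)=199/468, b=Δ2−h2·(2M2+M3)/6=-9847/3900
seg 3: a=-5, c=M3/2=3833/1300, d=(M4−M3)/(6·2)=-1787/1560, b=Δ3−h3·(2M3+M4)/6=3593/975
seg 4: a=5, c=M4/2=-2551/650, d=(M5−M4)/(6·2)=2551/3900, b=Δ4−h4·(2M4+M5)/6=3379/1950
t_q=8 → seg 3, τ=1; S=-5+3593/975·τ+3833/1300·τ²+-1787/1560·τ³=1269/2600

  seg 0: a=5 b=-6421/3900 c=0 d=571/15600
  seg 1: a=2 b=-1177/975 c=571/2600 d=-571/3120
  seg 2: a=-1 b=-9847/3900 c=-571/650 d=199/468
  seg 3: a=-5 b=3593/975 c=3833/1300 d=-1787/1560
  seg 4: a=5 b=3379/1950 c=-2551/650 d=2551/3900
S(8) = 1269/2600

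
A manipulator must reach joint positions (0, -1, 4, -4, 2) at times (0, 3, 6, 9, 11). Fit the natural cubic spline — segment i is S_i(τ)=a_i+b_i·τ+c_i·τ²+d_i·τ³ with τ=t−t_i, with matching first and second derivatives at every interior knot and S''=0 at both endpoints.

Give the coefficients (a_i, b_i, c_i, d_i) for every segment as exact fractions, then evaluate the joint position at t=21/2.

  seg 0: a=0 b=-541/414 c=0 d=403/3726
  seg 1: a=-1 b=334/207 c=403/414 d=-1187/3726
  seg 2: a=4 b=-475/414 c=-392/207 d=1723/3726
  seg 3: a=-4 b=-5/207 c=313/138 d=-313/828
S(21/2) = -461/2208

Δ: Δ0=-1/3, Δ1=5/3, Δ2=-8/3, Δ3=3
row 1: diag=12, rhs=12; c'=1/4, d'=1
row 2: denom=12−3·1/4=45/4; d'=(-26−3·1)/(45/4)=-116/45
row 3: denom=10−3·4/15=46/5; d'=(34−3·-116/45)/(46/5)=313/69
back: M3=313/69
back: M2=-116/45−4/15·313/69=-784/207
back: M1=1−1/4·-784/207=403/207
M: M0=0, M1=403/207, M2=-784/207, M3=313/69, M4=0
seg 0: a=0, c=M0/2=0, d=(M1−M0)/(6·3)=403/3726, b=Δ0−h0·(2M0+M1)/6=-541/414
seg 1: a=-1, c=M1/2=403/414, d=(M2−M1)/(6·3)=-1187/3726, b=Δ1−h1·(2M1+M2)/6=334/207
seg 2: a=4, c=M2/2=-392/207, d=(M3−M2)/(6·3)=1723/3726, b=Δ2−h2·(2M2+M3)/6=-475/414
seg 3: a=-4, c=M3/2=313/138, d=(M4−M3)/(6·2)=-313/828, b=Δ3−h3·(2M3+M4)/6=-5/207
t_q=21/2 → seg 3, τ=3/2; S=-4+-5/207·τ+313/138·τ²+-313/828·τ³=-461/2208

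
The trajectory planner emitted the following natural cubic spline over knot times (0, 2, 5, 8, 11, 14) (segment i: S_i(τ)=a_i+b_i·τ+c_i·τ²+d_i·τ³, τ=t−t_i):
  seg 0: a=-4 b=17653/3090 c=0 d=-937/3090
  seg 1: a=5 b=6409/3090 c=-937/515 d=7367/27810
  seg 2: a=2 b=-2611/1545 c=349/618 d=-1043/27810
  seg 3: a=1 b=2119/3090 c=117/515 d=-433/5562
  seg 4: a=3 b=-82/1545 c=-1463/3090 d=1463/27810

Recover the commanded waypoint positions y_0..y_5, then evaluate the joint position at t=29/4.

y_0 = S_0(0) = a_0 = -4
y_1 = S_1(0) = a_1 = 5
y_2 = S_2(0) = a_2 = 2
y_3 = S_3(0) = a_3 = 1
y_4 = S_4(0) = a_4 = 3
y_5 = S_4(3) = 0
t_q=29/4 is in segment 2 (τ=9/4); S_2(τ)=41483/65920

y_0=-4 y_1=5 y_2=2 y_3=1 y_4=3 y_5=0
S(29/4) = 41483/65920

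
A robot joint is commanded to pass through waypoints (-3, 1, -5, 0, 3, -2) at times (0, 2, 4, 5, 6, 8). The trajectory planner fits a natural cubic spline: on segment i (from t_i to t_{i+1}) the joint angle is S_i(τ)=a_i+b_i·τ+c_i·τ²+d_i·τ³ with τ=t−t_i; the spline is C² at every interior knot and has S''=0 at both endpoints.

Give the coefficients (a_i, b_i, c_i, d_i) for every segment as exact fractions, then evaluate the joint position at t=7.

Δ: Δ0=2, Δ1=-3, Δ2=5, Δ3=3, Δ4=-5/2
row 1: diag=8, rhs=-30; c'=1/4, d'=-15/4
row 2: denom=6−2·1/4=11/2; d'=(48−2·-15/4)/(11/2)=111/11
row 3: denom=4−1·2/11=42/11; d'=(-12−1·111/11)/(42/11)=-81/14
row 4: denom=6−1·11/42=241/42; d'=(-33−1·-81/14)/(241/42)=-1143/241
back: M4=-1143/241
back: M3=-81/14−11/42·-1143/241=-1095/241
back: M2=111/11−2/11·-1095/241=2631/241
back: M1=-15/4−1/4·2631/241=-3123/482
M: M0=0, M1=-3123/482, M2=2631/241, M3=-1095/241, M4=-1143/241, M5=0
seg 0: a=-3, c=M0/2=0, d=(M1−M0)/(6·2)=-1041/1928, b=Δ0−h0·(2M0+M1)/6=2005/482
seg 1: a=1, c=M1/2=-3123/964, d=(M2−M1)/(6·2)=2795/1928, b=Δ1−h1·(2M1+M2)/6=-559/241
seg 2: a=-5, c=M2/2=2631/482, d=(M3−M2)/(6·1)=-621/241, b=Δ2−h2·(2M2+M3)/6=1021/482
seg 3: a=0, c=M3/2=-1095/482, d=(M4−M3)/(6·1)=-8/241, b=Δ3−h3·(2M3+M4)/6=2557/482
seg 4: a=3, c=M4/2=-1143/482, d=(M5−M4)/(6·2)=381/964, b=Δ4−h4·(2M4+M5)/6=319/482
t_q=7 → seg 4, τ=1; S=3+319/482·τ+-1143/482·τ²+381/964·τ³=1625/964

  seg 0: a=-3 b=2005/482 c=0 d=-1041/1928
  seg 1: a=1 b=-559/241 c=-3123/964 d=2795/1928
  seg 2: a=-5 b=1021/482 c=2631/482 d=-621/241
  seg 3: a=0 b=2557/482 c=-1095/482 d=-8/241
  seg 4: a=3 b=319/482 c=-1143/482 d=381/964
S(7) = 1625/964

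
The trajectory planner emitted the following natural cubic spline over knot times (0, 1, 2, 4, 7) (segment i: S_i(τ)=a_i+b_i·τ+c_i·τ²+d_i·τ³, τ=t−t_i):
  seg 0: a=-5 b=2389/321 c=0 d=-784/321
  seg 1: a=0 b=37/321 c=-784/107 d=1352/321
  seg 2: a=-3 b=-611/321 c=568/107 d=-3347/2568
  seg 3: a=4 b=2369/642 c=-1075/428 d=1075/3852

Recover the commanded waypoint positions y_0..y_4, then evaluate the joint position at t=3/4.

y_0 = S_0(0) = a_0 = -5
y_1 = S_1(0) = a_1 = 0
y_2 = S_2(0) = a_2 = -3
y_3 = S_3(0) = a_3 = 4
y_4 = S_3(3) = 0
t_q=3/4 is in segment 0 (τ=3/4); S_0(τ)=-48/107

y_0=-5 y_1=0 y_2=-3 y_3=4 y_4=0
S(3/4) = -48/107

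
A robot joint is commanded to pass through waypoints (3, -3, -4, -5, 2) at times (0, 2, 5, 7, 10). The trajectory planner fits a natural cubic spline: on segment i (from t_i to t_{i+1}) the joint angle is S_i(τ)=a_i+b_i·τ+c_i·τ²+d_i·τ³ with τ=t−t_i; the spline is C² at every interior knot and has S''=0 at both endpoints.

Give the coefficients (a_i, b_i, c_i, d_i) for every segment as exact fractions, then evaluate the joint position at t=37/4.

Δ: Δ0=-3, Δ1=-1/3, Δ2=-1/2, Δ3=7/3
row 1: diag=10, rhs=16; c'=3/10, d'=8/5
row 2: denom=10−3·3/10=91/10; d'=(-1−3·8/5)/(91/10)=-58/91
row 3: denom=10−2·20/91=870/91; d'=(17−2·-58/91)/(870/91)=1663/870
back: M3=1663/870
back: M2=-58/91−20/91·1663/870=-92/87
back: M1=8/5−3/10·-92/87=278/145
M: M0=0, M1=278/145, M2=-92/87, M3=1663/870, M4=0
seg 0: a=3, c=M0/2=0, d=(M1−M0)/(6·2)=139/870, b=Δ0−h0·(2M0+M1)/6=-1583/435
seg 1: a=-3, c=M1/2=139/145, d=(M2−M1)/(6·3)=-647/3915, b=Δ1−h1·(2M1+M2)/6=-749/435
seg 2: a=-4, c=M2/2=-46/87, d=(M3−M2)/(6·2)=287/1160, b=Δ2−h2·(2M2+M3)/6=-188/435
seg 3: a=-5, c=M3/2=1663/1740, d=(M4−M3)/(6·3)=-1663/15660, b=Δ3−h3·(2M3+M4)/6=367/870
t_q=37/4 → seg 3, τ=9/4; S=-5+367/870·τ+1663/1740·τ²+-1663/15660·τ³=-3133/7424

  seg 0: a=3 b=-1583/435 c=0 d=139/870
  seg 1: a=-3 b=-749/435 c=139/145 d=-647/3915
  seg 2: a=-4 b=-188/435 c=-46/87 d=287/1160
  seg 3: a=-5 b=367/870 c=1663/1740 d=-1663/15660
S(37/4) = -3133/7424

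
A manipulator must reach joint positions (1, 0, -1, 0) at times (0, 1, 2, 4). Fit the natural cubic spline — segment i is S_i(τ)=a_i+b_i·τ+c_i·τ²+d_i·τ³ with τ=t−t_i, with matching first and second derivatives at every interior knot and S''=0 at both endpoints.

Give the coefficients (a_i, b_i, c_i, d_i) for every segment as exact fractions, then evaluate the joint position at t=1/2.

  seg 0: a=1 b=-43/46 c=0 d=-3/46
  seg 1: a=0 b=-26/23 c=-9/46 d=15/46
  seg 2: a=-1 b=-25/46 c=18/23 d=-3/23
S(1/2) = 193/368

Δ: Δ0=-1, Δ1=-1, Δ2=1/2
row 1: diag=4, rhs=0; c'=1/4, d'=0
row 2: denom=6−1·1/4=23/4; d'=(9−1·0)/(23/4)=36/23
back: M2=36/23
back: M1=0−1/4·36/23=-9/23
M: M0=0, M1=-9/23, M2=36/23, M3=0
seg 0: a=1, c=M0/2=0, d=(M1−M0)/(6·1)=-3/46, b=Δ0−h0·(2M0+M1)/6=-43/46
seg 1: a=0, c=M1/2=-9/46, d=(M2−M1)/(6·1)=15/46, b=Δ1−h1·(2M1+M2)/6=-26/23
seg 2: a=-1, c=M2/2=18/23, d=(M3−M2)/(6·2)=-3/23, b=Δ2−h2·(2M2+M3)/6=-25/46
t_q=1/2 → seg 0, τ=1/2; S=1+-43/46·τ+0·τ²+-3/46·τ³=193/368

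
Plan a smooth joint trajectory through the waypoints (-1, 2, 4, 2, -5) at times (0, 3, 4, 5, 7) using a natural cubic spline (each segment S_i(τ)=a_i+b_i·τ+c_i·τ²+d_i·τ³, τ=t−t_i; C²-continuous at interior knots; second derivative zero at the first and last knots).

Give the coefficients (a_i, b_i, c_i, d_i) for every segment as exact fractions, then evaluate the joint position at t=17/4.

Δ: Δ0=1, Δ1=2, Δ2=-2, Δ3=-7/2
row 1: diag=8, rhs=6; c'=1/8, d'=3/4
row 2: denom=4−1·1/8=31/8; d'=(-24−1·3/4)/(31/8)=-198/31
row 3: denom=6−1·8/31=178/31; d'=(-9−1·-198/31)/(178/31)=-81/178
back: M3=-81/178
back: M2=-198/31−8/31·-81/178=-558/89
back: M1=3/4−1/8·-558/89=273/178
M: M0=0, M1=273/178, M2=-558/89, M3=-81/178, M4=0
seg 0: a=-1, c=M0/2=0, d=(M1−M0)/(6·3)=91/1068, b=Δ0−h0·(2M0+M1)/6=83/356
seg 1: a=2, c=M1/2=273/356, d=(M2−M1)/(6·1)=-463/356, b=Δ1−h1·(2M1+M2)/6=451/178
seg 2: a=4, c=M2/2=-279/89, d=(M3−M2)/(6·1)=345/356, b=Δ2−h2·(2M2+M3)/6=59/356
seg 3: a=2, c=M3/2=-81/356, d=(M4−M3)/(6·2)=27/712, b=Δ3−h3·(2M3+M4)/6=-569/178
t_q=17/4 → seg 2, τ=1/4; S=4+59/356·τ+-279/89·τ²+345/356·τ³=87961/22784

  seg 0: a=-1 b=83/356 c=0 d=91/1068
  seg 1: a=2 b=451/178 c=273/356 d=-463/356
  seg 2: a=4 b=59/356 c=-279/89 d=345/356
  seg 3: a=2 b=-569/178 c=-81/356 d=27/712
S(17/4) = 87961/22784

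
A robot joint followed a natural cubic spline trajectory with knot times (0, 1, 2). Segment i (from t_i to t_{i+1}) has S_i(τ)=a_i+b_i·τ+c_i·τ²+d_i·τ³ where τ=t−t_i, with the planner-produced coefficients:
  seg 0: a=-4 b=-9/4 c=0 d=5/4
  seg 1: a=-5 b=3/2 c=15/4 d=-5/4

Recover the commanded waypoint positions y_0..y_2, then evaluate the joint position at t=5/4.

y_0 = S_0(0) = a_0 = -4
y_1 = S_1(0) = a_1 = -5
y_2 = S_1(1) = -1
t_q=5/4 is in segment 1 (τ=1/4); S_1(τ)=-1129/256

y_0=-4 y_1=-5 y_2=-1
S(5/4) = -1129/256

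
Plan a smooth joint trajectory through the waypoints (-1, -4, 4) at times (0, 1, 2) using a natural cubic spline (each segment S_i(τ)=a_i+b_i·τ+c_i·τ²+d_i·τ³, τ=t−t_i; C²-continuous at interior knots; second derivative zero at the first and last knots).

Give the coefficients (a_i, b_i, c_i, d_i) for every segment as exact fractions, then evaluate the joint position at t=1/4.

  seg 0: a=-1 b=-23/4 c=0 d=11/4
  seg 1: a=-4 b=5/2 c=33/4 d=-11/4
S(1/4) = -613/256

Δ: Δ0=-3, Δ1=8
row 1: diag=4, rhs=66; c'=1/4, d'=33/2
back: M1=33/2
M: M0=0, M1=33/2, M2=0
seg 0: a=-1, c=M0/2=0, d=(M1−M0)/(6·1)=11/4, b=Δ0−h0·(2M0+M1)/6=-23/4
seg 1: a=-4, c=M1/2=33/4, d=(M2−M1)/(6·1)=-11/4, b=Δ1−h1·(2M1+M2)/6=5/2
t_q=1/4 → seg 0, τ=1/4; S=-1+-23/4·τ+0·τ²+11/4·τ³=-613/256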